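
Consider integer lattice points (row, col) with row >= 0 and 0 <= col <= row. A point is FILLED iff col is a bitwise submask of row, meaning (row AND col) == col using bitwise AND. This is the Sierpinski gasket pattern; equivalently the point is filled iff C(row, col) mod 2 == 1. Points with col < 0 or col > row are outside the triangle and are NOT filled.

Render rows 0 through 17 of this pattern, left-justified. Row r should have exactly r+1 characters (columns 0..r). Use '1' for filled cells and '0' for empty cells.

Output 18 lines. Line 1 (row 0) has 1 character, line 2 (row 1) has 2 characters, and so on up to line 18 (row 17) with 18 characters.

r0=0: 1
r1=1: 11
r2=10: 101
r3=11: 1111
r4=100: 10001
r5=101: 110011
r6=110: 1010101
r7=111: 11111111
r8=1000: 100000001
r9=1001: 1100000011
r10=1010: 10100000101
r11=1011: 111100001111
r12=1100: 1000100010001
r13=1101: 11001100110011
r14=1110: 101010101010101
r15=1111: 1111111111111111
r16=10000: 10000000000000001
r17=10001: 110000000000000011

Answer: 1
11
101
1111
10001
110011
1010101
11111111
100000001
1100000011
10100000101
111100001111
1000100010001
11001100110011
101010101010101
1111111111111111
10000000000000001
110000000000000011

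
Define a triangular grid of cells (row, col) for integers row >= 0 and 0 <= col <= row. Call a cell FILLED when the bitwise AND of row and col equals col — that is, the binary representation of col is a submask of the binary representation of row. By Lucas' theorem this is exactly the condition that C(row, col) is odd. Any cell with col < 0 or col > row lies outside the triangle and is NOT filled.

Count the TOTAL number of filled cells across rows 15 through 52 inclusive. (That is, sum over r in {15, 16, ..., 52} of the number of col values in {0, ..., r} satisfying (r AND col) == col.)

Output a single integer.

r15=1111 pc4: +16 =16
r16=10000 pc1: +2 =18
r17=10001 pc2: +4 =22
r18=10010 pc2: +4 =26
r19=10011 pc3: +8 =34
r20=10100 pc2: +4 =38
r21=10101 pc3: +8 =46
r22=10110 pc3: +8 =54
r23=10111 pc4: +16 =70
r24=11000 pc2: +4 =74
r25=11001 pc3: +8 =82
r26=11010 pc3: +8 =90
r27=11011 pc4: +16 =106
r28=11100 pc3: +8 =114
r29=11101 pc4: +16 =130
r30=11110 pc4: +16 =146
r31=11111 pc5: +32 =178
r32=100000 pc1: +2 =180
r33=100001 pc2: +4 =184
r34=100010 pc2: +4 =188
r35=100011 pc3: +8 =196
r36=100100 pc2: +4 =200
r37=100101 pc3: +8 =208
r38=100110 pc3: +8 =216
r39=100111 pc4: +16 =232
r40=101000 pc2: +4 =236
r41=101001 pc3: +8 =244
r42=101010 pc3: +8 =252
r43=101011 pc4: +16 =268
r44=101100 pc3: +8 =276
r45=101101 pc4: +16 =292
r46=101110 pc4: +16 =308
r47=101111 pc5: +32 =340
r48=110000 pc2: +4 =344
r49=110001 pc3: +8 =352
r50=110010 pc3: +8 =360
r51=110011 pc4: +16 =376
r52=110100 pc3: +8 =384

Answer: 384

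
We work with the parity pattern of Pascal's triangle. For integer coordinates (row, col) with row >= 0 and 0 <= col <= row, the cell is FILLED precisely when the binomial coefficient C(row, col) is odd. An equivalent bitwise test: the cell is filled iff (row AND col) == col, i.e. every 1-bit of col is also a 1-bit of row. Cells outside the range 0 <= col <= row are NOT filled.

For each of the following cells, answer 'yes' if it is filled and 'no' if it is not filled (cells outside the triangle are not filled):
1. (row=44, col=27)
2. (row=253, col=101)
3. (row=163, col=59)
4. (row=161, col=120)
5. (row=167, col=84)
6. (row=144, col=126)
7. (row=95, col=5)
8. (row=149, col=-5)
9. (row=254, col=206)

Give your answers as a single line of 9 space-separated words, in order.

(44,27): row=0b101100, col=0b11011, row AND col = 0b1000 = 8; 8 != 27 -> empty
(253,101): row=0b11111101, col=0b1100101, row AND col = 0b1100101 = 101; 101 == 101 -> filled
(163,59): row=0b10100011, col=0b111011, row AND col = 0b100011 = 35; 35 != 59 -> empty
(161,120): row=0b10100001, col=0b1111000, row AND col = 0b100000 = 32; 32 != 120 -> empty
(167,84): row=0b10100111, col=0b1010100, row AND col = 0b100 = 4; 4 != 84 -> empty
(144,126): row=0b10010000, col=0b1111110, row AND col = 0b10000 = 16; 16 != 126 -> empty
(95,5): row=0b1011111, col=0b101, row AND col = 0b101 = 5; 5 == 5 -> filled
(149,-5): col outside [0, 149] -> not filled
(254,206): row=0b11111110, col=0b11001110, row AND col = 0b11001110 = 206; 206 == 206 -> filled

Answer: no yes no no no no yes no yes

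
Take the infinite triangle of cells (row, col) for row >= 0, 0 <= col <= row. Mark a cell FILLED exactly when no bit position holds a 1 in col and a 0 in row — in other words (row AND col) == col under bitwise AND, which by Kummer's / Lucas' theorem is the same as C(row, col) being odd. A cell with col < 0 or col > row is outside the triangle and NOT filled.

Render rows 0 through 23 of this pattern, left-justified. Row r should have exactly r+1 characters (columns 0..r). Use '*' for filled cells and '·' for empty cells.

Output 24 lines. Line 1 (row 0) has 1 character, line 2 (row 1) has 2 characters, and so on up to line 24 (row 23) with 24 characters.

r0=0: *
r1=1: **
r2=10: *·*
r3=11: ****
r4=100: *···*
r5=101: **··**
r6=110: *·*·*·*
r7=111: ********
r8=1000: *·······*
r9=1001: **······**
r10=1010: *·*·····*·*
r11=1011: ****····****
r12=1100: *···*···*···*
r13=1101: **··**··**··**
r14=1110: *·*·*·*·*·*·*·*
r15=1111: ****************
r16=10000: *···············*
r17=10001: **··············**
r18=10010: *·*·············*·*
r19=10011: ****············****
r20=10100: *···*···········*···*
r21=10101: **··**··········**··**
r22=10110: *·*·*·*·········*·*·*·*
r23=10111: ********········********

Answer: *
**
*·*
****
*···*
**··**
*·*·*·*
********
*·······*
**······**
*·*·····*·*
****····****
*···*···*···*
**··**··**··**
*·*·*·*·*·*·*·*
****************
*···············*
**··············**
*·*·············*·*
****············****
*···*···········*···*
**··**··········**··**
*·*·*·*·········*·*·*·*
********········********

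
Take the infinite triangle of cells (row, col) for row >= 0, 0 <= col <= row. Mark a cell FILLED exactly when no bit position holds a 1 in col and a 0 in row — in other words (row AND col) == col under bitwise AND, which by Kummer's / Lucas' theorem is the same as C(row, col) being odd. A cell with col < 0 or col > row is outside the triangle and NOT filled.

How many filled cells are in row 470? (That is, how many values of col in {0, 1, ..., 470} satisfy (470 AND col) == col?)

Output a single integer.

470 in binary = 111010110
popcount(470) = number of 1-bits in 111010110 = 6
A col c satisfies (470 AND c) == c iff every set bit of c is also set in 470; each of the 6 set bits of 470 can independently be on or off in c.
count = 2^6 = 64

Answer: 64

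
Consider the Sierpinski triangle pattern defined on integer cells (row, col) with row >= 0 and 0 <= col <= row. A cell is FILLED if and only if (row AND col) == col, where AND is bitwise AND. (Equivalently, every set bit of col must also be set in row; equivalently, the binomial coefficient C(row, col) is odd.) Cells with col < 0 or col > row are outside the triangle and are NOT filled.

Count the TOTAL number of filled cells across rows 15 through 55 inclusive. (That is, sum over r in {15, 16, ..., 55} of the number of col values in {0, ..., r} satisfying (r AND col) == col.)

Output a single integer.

Answer: 448

Derivation:
r15=1111 pc4: +16 =16
r16=10000 pc1: +2 =18
r17=10001 pc2: +4 =22
r18=10010 pc2: +4 =26
r19=10011 pc3: +8 =34
r20=10100 pc2: +4 =38
r21=10101 pc3: +8 =46
r22=10110 pc3: +8 =54
r23=10111 pc4: +16 =70
r24=11000 pc2: +4 =74
r25=11001 pc3: +8 =82
r26=11010 pc3: +8 =90
r27=11011 pc4: +16 =106
r28=11100 pc3: +8 =114
r29=11101 pc4: +16 =130
r30=11110 pc4: +16 =146
r31=11111 pc5: +32 =178
r32=100000 pc1: +2 =180
r33=100001 pc2: +4 =184
r34=100010 pc2: +4 =188
r35=100011 pc3: +8 =196
r36=100100 pc2: +4 =200
r37=100101 pc3: +8 =208
r38=100110 pc3: +8 =216
r39=100111 pc4: +16 =232
r40=101000 pc2: +4 =236
r41=101001 pc3: +8 =244
r42=101010 pc3: +8 =252
r43=101011 pc4: +16 =268
r44=101100 pc3: +8 =276
r45=101101 pc4: +16 =292
r46=101110 pc4: +16 =308
r47=101111 pc5: +32 =340
r48=110000 pc2: +4 =344
r49=110001 pc3: +8 =352
r50=110010 pc3: +8 =360
r51=110011 pc4: +16 =376
r52=110100 pc3: +8 =384
r53=110101 pc4: +16 =400
r54=110110 pc4: +16 =416
r55=110111 pc5: +32 =448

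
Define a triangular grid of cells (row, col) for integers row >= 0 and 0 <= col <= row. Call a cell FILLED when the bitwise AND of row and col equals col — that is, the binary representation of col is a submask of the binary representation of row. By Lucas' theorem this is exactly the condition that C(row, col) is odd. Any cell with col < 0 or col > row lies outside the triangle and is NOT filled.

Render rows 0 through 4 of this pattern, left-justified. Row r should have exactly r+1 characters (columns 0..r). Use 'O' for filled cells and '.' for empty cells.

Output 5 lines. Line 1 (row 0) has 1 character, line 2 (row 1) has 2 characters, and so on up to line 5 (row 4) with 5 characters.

r0=0: O
r1=1: OO
r2=10: O.O
r3=11: OOOO
r4=100: O...O

Answer: O
OO
O.O
OOOO
O...O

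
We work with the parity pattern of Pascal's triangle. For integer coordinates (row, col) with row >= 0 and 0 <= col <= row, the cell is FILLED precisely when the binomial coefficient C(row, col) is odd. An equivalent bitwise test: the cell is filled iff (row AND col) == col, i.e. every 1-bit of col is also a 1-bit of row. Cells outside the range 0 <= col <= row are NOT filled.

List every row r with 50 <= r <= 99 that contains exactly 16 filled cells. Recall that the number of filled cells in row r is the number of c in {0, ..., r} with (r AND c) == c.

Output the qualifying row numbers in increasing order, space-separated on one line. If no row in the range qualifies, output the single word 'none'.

Answer: 51 53 54 57 58 60 71 75 77 78 83 85 86 89 90 92 99

Derivation:
Row r has 2^popcount(r) filled cells, so we need popcount(r) = log2(16) = 4.
Scan r = 50..99 and keep those with exactly 4 one-bits:
r=50=110010 popcount=3 -> skip
r=51=110011 popcount=4 -> KEEP
r=52=110100 popcount=3 -> skip
r=53=110101 popcount=4 -> KEEP
r=54=110110 popcount=4 -> KEEP
r=55=110111 popcount=5 -> skip
r=56=111000 popcount=3 -> skip
r=57=111001 popcount=4 -> KEEP
r=58=111010 popcount=4 -> KEEP
r=59=111011 popcount=5 -> skip
r=60=111100 popcount=4 -> KEEP
r=61=111101 popcount=5 -> skip
r=62=111110 popcount=5 -> skip
r=63=111111 popcount=6 -> skip
r=64=1000000 popcount=1 -> skip
r=65=1000001 popcount=2 -> skip
r=66=1000010 popcount=2 -> skip
r=67=1000011 popcount=3 -> skip
r=68=1000100 popcount=2 -> skip
r=69=1000101 popcount=3 -> skip
r=70=1000110 popcount=3 -> skip
r=71=1000111 popcount=4 -> KEEP
r=72=1001000 popcount=2 -> skip
r=73=1001001 popcount=3 -> skip
r=74=1001010 popcount=3 -> skip
r=75=1001011 popcount=4 -> KEEP
r=76=1001100 popcount=3 -> skip
r=77=1001101 popcount=4 -> KEEP
r=78=1001110 popcount=4 -> KEEP
r=79=1001111 popcount=5 -> skip
r=80=1010000 popcount=2 -> skip
r=81=1010001 popcount=3 -> skip
r=82=1010010 popcount=3 -> skip
r=83=1010011 popcount=4 -> KEEP
r=84=1010100 popcount=3 -> skip
r=85=1010101 popcount=4 -> KEEP
r=86=1010110 popcount=4 -> KEEP
r=87=1010111 popcount=5 -> skip
r=88=1011000 popcount=3 -> skip
r=89=1011001 popcount=4 -> KEEP
r=90=1011010 popcount=4 -> KEEP
r=91=1011011 popcount=5 -> skip
r=92=1011100 popcount=4 -> KEEP
r=93=1011101 popcount=5 -> skip
r=94=1011110 popcount=5 -> skip
r=95=1011111 popcount=6 -> skip
r=96=1100000 popcount=2 -> skip
r=97=1100001 popcount=3 -> skip
r=98=1100010 popcount=3 -> skip
r=99=1100011 popcount=4 -> KEEP
Kept rows: 51 53 54 57 58 60 71 75 77 78 83 85 86 89 90 92 99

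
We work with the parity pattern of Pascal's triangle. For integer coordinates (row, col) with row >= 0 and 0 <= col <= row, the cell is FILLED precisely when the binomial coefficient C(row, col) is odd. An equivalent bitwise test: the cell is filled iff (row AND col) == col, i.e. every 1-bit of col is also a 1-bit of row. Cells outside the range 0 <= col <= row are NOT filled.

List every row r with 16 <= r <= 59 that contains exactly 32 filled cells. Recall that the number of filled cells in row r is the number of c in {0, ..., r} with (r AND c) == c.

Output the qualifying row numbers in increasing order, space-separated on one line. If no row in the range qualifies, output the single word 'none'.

Answer: 31 47 55 59

Derivation:
Row r has 2^popcount(r) filled cells, so we need popcount(r) = log2(32) = 5.
Scan r = 16..59 and keep those with exactly 5 one-bits:
r=16=10000 popcount=1 -> skip
r=17=10001 popcount=2 -> skip
r=18=10010 popcount=2 -> skip
r=19=10011 popcount=3 -> skip
r=20=10100 popcount=2 -> skip
r=21=10101 popcount=3 -> skip
r=22=10110 popcount=3 -> skip
r=23=10111 popcount=4 -> skip
r=24=11000 popcount=2 -> skip
r=25=11001 popcount=3 -> skip
r=26=11010 popcount=3 -> skip
r=27=11011 popcount=4 -> skip
r=28=11100 popcount=3 -> skip
r=29=11101 popcount=4 -> skip
r=30=11110 popcount=4 -> skip
r=31=11111 popcount=5 -> KEEP
r=32=100000 popcount=1 -> skip
r=33=100001 popcount=2 -> skip
r=34=100010 popcount=2 -> skip
r=35=100011 popcount=3 -> skip
r=36=100100 popcount=2 -> skip
r=37=100101 popcount=3 -> skip
r=38=100110 popcount=3 -> skip
r=39=100111 popcount=4 -> skip
r=40=101000 popcount=2 -> skip
r=41=101001 popcount=3 -> skip
r=42=101010 popcount=3 -> skip
r=43=101011 popcount=4 -> skip
r=44=101100 popcount=3 -> skip
r=45=101101 popcount=4 -> skip
r=46=101110 popcount=4 -> skip
r=47=101111 popcount=5 -> KEEP
r=48=110000 popcount=2 -> skip
r=49=110001 popcount=3 -> skip
r=50=110010 popcount=3 -> skip
r=51=110011 popcount=4 -> skip
r=52=110100 popcount=3 -> skip
r=53=110101 popcount=4 -> skip
r=54=110110 popcount=4 -> skip
r=55=110111 popcount=5 -> KEEP
r=56=111000 popcount=3 -> skip
r=57=111001 popcount=4 -> skip
r=58=111010 popcount=4 -> skip
r=59=111011 popcount=5 -> KEEP
Kept rows: 31 47 55 59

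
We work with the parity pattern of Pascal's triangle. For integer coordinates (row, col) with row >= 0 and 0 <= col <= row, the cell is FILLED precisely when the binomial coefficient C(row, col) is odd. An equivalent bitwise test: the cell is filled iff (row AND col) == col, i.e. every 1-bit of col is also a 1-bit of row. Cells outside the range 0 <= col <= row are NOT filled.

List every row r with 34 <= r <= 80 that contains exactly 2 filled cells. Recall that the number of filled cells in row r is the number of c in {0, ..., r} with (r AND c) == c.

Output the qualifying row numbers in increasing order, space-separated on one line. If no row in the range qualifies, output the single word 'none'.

Answer: 64

Derivation:
Row r has 2^popcount(r) filled cells, so we need popcount(r) = log2(2) = 1.
Scan r = 34..80 and keep those with exactly 1 one-bits:
r=34=100010 popcount=2 -> skip
r=35=100011 popcount=3 -> skip
r=36=100100 popcount=2 -> skip
r=37=100101 popcount=3 -> skip
r=38=100110 popcount=3 -> skip
r=39=100111 popcount=4 -> skip
r=40=101000 popcount=2 -> skip
r=41=101001 popcount=3 -> skip
r=42=101010 popcount=3 -> skip
r=43=101011 popcount=4 -> skip
r=44=101100 popcount=3 -> skip
r=45=101101 popcount=4 -> skip
r=46=101110 popcount=4 -> skip
r=47=101111 popcount=5 -> skip
r=48=110000 popcount=2 -> skip
r=49=110001 popcount=3 -> skip
r=50=110010 popcount=3 -> skip
r=51=110011 popcount=4 -> skip
r=52=110100 popcount=3 -> skip
r=53=110101 popcount=4 -> skip
r=54=110110 popcount=4 -> skip
r=55=110111 popcount=5 -> skip
r=56=111000 popcount=3 -> skip
r=57=111001 popcount=4 -> skip
r=58=111010 popcount=4 -> skip
r=59=111011 popcount=5 -> skip
r=60=111100 popcount=4 -> skip
r=61=111101 popcount=5 -> skip
r=62=111110 popcount=5 -> skip
r=63=111111 popcount=6 -> skip
r=64=1000000 popcount=1 -> KEEP
r=65=1000001 popcount=2 -> skip
r=66=1000010 popcount=2 -> skip
r=67=1000011 popcount=3 -> skip
r=68=1000100 popcount=2 -> skip
r=69=1000101 popcount=3 -> skip
r=70=1000110 popcount=3 -> skip
r=71=1000111 popcount=4 -> skip
r=72=1001000 popcount=2 -> skip
r=73=1001001 popcount=3 -> skip
r=74=1001010 popcount=3 -> skip
r=75=1001011 popcount=4 -> skip
r=76=1001100 popcount=3 -> skip
r=77=1001101 popcount=4 -> skip
r=78=1001110 popcount=4 -> skip
r=79=1001111 popcount=5 -> skip
r=80=1010000 popcount=2 -> skip
Kept rows: 64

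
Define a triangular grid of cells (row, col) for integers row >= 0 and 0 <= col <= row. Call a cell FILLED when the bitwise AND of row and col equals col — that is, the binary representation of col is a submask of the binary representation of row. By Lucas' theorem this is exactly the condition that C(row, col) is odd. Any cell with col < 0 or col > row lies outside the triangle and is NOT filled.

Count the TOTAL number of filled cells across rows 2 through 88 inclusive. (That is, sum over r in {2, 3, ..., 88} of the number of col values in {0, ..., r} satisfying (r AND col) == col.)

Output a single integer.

r2=10 pc1: +2 =2
r3=11 pc2: +4 =6
r4=100 pc1: +2 =8
r5=101 pc2: +4 =12
r6=110 pc2: +4 =16
r7=111 pc3: +8 =24
r8=1000 pc1: +2 =26
r9=1001 pc2: +4 =30
r10=1010 pc2: +4 =34
r11=1011 pc3: +8 =42
r12=1100 pc2: +4 =46
r13=1101 pc3: +8 =54
r14=1110 pc3: +8 =62
r15=1111 pc4: +16 =78
r16=10000 pc1: +2 =80
r17=10001 pc2: +4 =84
r18=10010 pc2: +4 =88
r19=10011 pc3: +8 =96
r20=10100 pc2: +4 =100
r21=10101 pc3: +8 =108
r22=10110 pc3: +8 =116
r23=10111 pc4: +16 =132
r24=11000 pc2: +4 =136
r25=11001 pc3: +8 =144
r26=11010 pc3: +8 =152
r27=11011 pc4: +16 =168
r28=11100 pc3: +8 =176
r29=11101 pc4: +16 =192
r30=11110 pc4: +16 =208
r31=11111 pc5: +32 =240
r32=100000 pc1: +2 =242
r33=100001 pc2: +4 =246
r34=100010 pc2: +4 =250
r35=100011 pc3: +8 =258
r36=100100 pc2: +4 =262
r37=100101 pc3: +8 =270
r38=100110 pc3: +8 =278
r39=100111 pc4: +16 =294
r40=101000 pc2: +4 =298
r41=101001 pc3: +8 =306
r42=101010 pc3: +8 =314
r43=101011 pc4: +16 =330
r44=101100 pc3: +8 =338
r45=101101 pc4: +16 =354
r46=101110 pc4: +16 =370
r47=101111 pc5: +32 =402
r48=110000 pc2: +4 =406
r49=110001 pc3: +8 =414
r50=110010 pc3: +8 =422
r51=110011 pc4: +16 =438
r52=110100 pc3: +8 =446
r53=110101 pc4: +16 =462
r54=110110 pc4: +16 =478
r55=110111 pc5: +32 =510
r56=111000 pc3: +8 =518
r57=111001 pc4: +16 =534
r58=111010 pc4: +16 =550
r59=111011 pc5: +32 =582
r60=111100 pc4: +16 =598
r61=111101 pc5: +32 =630
r62=111110 pc5: +32 =662
r63=111111 pc6: +64 =726
r64=1000000 pc1: +2 =728
r65=1000001 pc2: +4 =732
r66=1000010 pc2: +4 =736
r67=1000011 pc3: +8 =744
r68=1000100 pc2: +4 =748
r69=1000101 pc3: +8 =756
r70=1000110 pc3: +8 =764
r71=1000111 pc4: +16 =780
r72=1001000 pc2: +4 =784
r73=1001001 pc3: +8 =792
r74=1001010 pc3: +8 =800
r75=1001011 pc4: +16 =816
r76=1001100 pc3: +8 =824
r77=1001101 pc4: +16 =840
r78=1001110 pc4: +16 =856
r79=1001111 pc5: +32 =888
r80=1010000 pc2: +4 =892
r81=1010001 pc3: +8 =900
r82=1010010 pc3: +8 =908
r83=1010011 pc4: +16 =924
r84=1010100 pc3: +8 =932
r85=1010101 pc4: +16 =948
r86=1010110 pc4: +16 =964
r87=1010111 pc5: +32 =996
r88=1011000 pc3: +8 =1004

Answer: 1004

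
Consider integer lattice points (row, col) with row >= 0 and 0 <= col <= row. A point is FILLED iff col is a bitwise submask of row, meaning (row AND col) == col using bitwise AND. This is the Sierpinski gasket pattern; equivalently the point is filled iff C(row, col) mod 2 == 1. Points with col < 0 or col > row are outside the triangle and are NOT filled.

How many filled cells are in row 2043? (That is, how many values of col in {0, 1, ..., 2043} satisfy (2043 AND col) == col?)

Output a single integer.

2043 in binary = 11111111011
popcount(2043) = number of 1-bits in 11111111011 = 10
A col c satisfies (2043 AND c) == c iff every set bit of c is also set in 2043; each of the 10 set bits of 2043 can independently be on or off in c.
count = 2^10 = 1024

Answer: 1024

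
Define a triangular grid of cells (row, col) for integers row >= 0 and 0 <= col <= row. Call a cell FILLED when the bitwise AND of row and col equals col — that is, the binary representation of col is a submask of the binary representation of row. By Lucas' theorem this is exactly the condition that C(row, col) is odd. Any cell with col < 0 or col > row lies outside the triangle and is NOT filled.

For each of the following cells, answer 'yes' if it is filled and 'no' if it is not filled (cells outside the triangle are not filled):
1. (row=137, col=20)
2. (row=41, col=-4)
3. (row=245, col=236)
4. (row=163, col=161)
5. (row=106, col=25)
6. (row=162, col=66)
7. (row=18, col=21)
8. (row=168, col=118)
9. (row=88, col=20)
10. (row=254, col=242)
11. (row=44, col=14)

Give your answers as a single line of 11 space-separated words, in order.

Answer: no no no yes no no no no no yes no

Derivation:
(137,20): row=0b10001001, col=0b10100, row AND col = 0b0 = 0; 0 != 20 -> empty
(41,-4): col outside [0, 41] -> not filled
(245,236): row=0b11110101, col=0b11101100, row AND col = 0b11100100 = 228; 228 != 236 -> empty
(163,161): row=0b10100011, col=0b10100001, row AND col = 0b10100001 = 161; 161 == 161 -> filled
(106,25): row=0b1101010, col=0b11001, row AND col = 0b1000 = 8; 8 != 25 -> empty
(162,66): row=0b10100010, col=0b1000010, row AND col = 0b10 = 2; 2 != 66 -> empty
(18,21): col outside [0, 18] -> not filled
(168,118): row=0b10101000, col=0b1110110, row AND col = 0b100000 = 32; 32 != 118 -> empty
(88,20): row=0b1011000, col=0b10100, row AND col = 0b10000 = 16; 16 != 20 -> empty
(254,242): row=0b11111110, col=0b11110010, row AND col = 0b11110010 = 242; 242 == 242 -> filled
(44,14): row=0b101100, col=0b1110, row AND col = 0b1100 = 12; 12 != 14 -> empty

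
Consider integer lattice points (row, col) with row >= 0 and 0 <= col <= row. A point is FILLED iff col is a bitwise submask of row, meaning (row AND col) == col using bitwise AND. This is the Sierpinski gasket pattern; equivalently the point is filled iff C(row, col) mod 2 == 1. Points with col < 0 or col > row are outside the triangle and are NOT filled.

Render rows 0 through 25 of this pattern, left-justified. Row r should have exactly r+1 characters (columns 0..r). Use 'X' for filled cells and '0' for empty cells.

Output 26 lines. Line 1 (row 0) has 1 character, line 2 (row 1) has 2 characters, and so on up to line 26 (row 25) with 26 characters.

Answer: X
XX
X0X
XXXX
X000X
XX00XX
X0X0X0X
XXXXXXXX
X0000000X
XX000000XX
X0X00000X0X
XXXX0000XXXX
X000X000X000X
XX00XX00XX00XX
X0X0X0X0X0X0X0X
XXXXXXXXXXXXXXXX
X000000000000000X
XX00000000000000XX
X0X0000000000000X0X
XXXX000000000000XXXX
X000X00000000000X000X
XX00XX0000000000XX00XX
X0X0X0X000000000X0X0X0X
XXXXXXXX00000000XXXXXXXX
X0000000X0000000X0000000X
XX000000XX000000XX000000XX

Derivation:
r0=0: X
r1=1: XX
r2=10: X0X
r3=11: XXXX
r4=100: X000X
r5=101: XX00XX
r6=110: X0X0X0X
r7=111: XXXXXXXX
r8=1000: X0000000X
r9=1001: XX000000XX
r10=1010: X0X00000X0X
r11=1011: XXXX0000XXXX
r12=1100: X000X000X000X
r13=1101: XX00XX00XX00XX
r14=1110: X0X0X0X0X0X0X0X
r15=1111: XXXXXXXXXXXXXXXX
r16=10000: X000000000000000X
r17=10001: XX00000000000000XX
r18=10010: X0X0000000000000X0X
r19=10011: XXXX000000000000XXXX
r20=10100: X000X00000000000X000X
r21=10101: XX00XX0000000000XX00XX
r22=10110: X0X0X0X000000000X0X0X0X
r23=10111: XXXXXXXX00000000XXXXXXXX
r24=11000: X0000000X0000000X0000000X
r25=11001: XX000000XX000000XX000000XX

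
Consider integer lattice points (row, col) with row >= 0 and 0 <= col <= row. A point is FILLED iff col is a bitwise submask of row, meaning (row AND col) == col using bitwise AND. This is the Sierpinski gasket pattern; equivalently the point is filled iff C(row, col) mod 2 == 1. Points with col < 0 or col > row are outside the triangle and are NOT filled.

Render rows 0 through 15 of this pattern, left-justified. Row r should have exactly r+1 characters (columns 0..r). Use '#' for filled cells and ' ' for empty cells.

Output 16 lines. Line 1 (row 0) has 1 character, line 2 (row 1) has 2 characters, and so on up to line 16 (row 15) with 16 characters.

r0=0: #
r1=1: ##
r2=10: # #
r3=11: ####
r4=100: #   #
r5=101: ##  ##
r6=110: # # # #
r7=111: ########
r8=1000: #       #
r9=1001: ##      ##
r10=1010: # #     # #
r11=1011: ####    ####
r12=1100: #   #   #   #
r13=1101: ##  ##  ##  ##
r14=1110: # # # # # # # #
r15=1111: ################

Answer: #
##
# #
####
#   #
##  ##
# # # #
########
#       #
##      ##
# #     # #
####    ####
#   #   #   #
##  ##  ##  ##
# # # # # # # #
################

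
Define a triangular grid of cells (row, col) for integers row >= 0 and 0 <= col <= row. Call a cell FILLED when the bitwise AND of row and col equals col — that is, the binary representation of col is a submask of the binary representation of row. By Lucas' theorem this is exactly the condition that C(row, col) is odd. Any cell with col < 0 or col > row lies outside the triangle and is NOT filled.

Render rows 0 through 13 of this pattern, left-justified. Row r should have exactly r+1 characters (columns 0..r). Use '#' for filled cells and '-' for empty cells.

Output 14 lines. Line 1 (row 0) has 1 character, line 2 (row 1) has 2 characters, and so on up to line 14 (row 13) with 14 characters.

Answer: #
##
#-#
####
#---#
##--##
#-#-#-#
########
#-------#
##------##
#-#-----#-#
####----####
#---#---#---#
##--##--##--##

Derivation:
r0=0: #
r1=1: ##
r2=10: #-#
r3=11: ####
r4=100: #---#
r5=101: ##--##
r6=110: #-#-#-#
r7=111: ########
r8=1000: #-------#
r9=1001: ##------##
r10=1010: #-#-----#-#
r11=1011: ####----####
r12=1100: #---#---#---#
r13=1101: ##--##--##--##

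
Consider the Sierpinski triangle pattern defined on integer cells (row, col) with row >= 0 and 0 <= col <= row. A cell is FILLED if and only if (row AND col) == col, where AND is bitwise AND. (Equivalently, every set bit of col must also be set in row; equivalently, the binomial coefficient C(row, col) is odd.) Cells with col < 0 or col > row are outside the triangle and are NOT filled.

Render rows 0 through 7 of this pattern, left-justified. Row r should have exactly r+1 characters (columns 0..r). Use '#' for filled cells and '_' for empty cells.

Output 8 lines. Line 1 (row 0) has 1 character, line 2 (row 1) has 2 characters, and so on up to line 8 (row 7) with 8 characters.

Answer: #
##
#_#
####
#___#
##__##
#_#_#_#
########

Derivation:
r0=0: #
r1=1: ##
r2=10: #_#
r3=11: ####
r4=100: #___#
r5=101: ##__##
r6=110: #_#_#_#
r7=111: ########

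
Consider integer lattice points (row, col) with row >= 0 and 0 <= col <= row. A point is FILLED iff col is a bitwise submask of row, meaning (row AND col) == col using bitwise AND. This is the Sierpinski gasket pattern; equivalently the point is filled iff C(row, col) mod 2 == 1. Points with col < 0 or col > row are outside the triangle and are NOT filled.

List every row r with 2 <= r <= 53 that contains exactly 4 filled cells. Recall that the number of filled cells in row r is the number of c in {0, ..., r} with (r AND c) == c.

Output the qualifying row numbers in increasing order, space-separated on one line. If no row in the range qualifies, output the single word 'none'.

Row r has 2^popcount(r) filled cells, so we need popcount(r) = log2(4) = 2.
Scan r = 2..53 and keep those with exactly 2 one-bits:
r=2=10 popcount=1 -> skip
r=3=11 popcount=2 -> KEEP
r=4=100 popcount=1 -> skip
r=5=101 popcount=2 -> KEEP
r=6=110 popcount=2 -> KEEP
r=7=111 popcount=3 -> skip
r=8=1000 popcount=1 -> skip
r=9=1001 popcount=2 -> KEEP
r=10=1010 popcount=2 -> KEEP
r=11=1011 popcount=3 -> skip
r=12=1100 popcount=2 -> KEEP
r=13=1101 popcount=3 -> skip
r=14=1110 popcount=3 -> skip
r=15=1111 popcount=4 -> skip
r=16=10000 popcount=1 -> skip
r=17=10001 popcount=2 -> KEEP
r=18=10010 popcount=2 -> KEEP
r=19=10011 popcount=3 -> skip
r=20=10100 popcount=2 -> KEEP
r=21=10101 popcount=3 -> skip
r=22=10110 popcount=3 -> skip
r=23=10111 popcount=4 -> skip
r=24=11000 popcount=2 -> KEEP
r=25=11001 popcount=3 -> skip
r=26=11010 popcount=3 -> skip
r=27=11011 popcount=4 -> skip
r=28=11100 popcount=3 -> skip
r=29=11101 popcount=4 -> skip
r=30=11110 popcount=4 -> skip
r=31=11111 popcount=5 -> skip
r=32=100000 popcount=1 -> skip
r=33=100001 popcount=2 -> KEEP
r=34=100010 popcount=2 -> KEEP
r=35=100011 popcount=3 -> skip
r=36=100100 popcount=2 -> KEEP
r=37=100101 popcount=3 -> skip
r=38=100110 popcount=3 -> skip
r=39=100111 popcount=4 -> skip
r=40=101000 popcount=2 -> KEEP
r=41=101001 popcount=3 -> skip
r=42=101010 popcount=3 -> skip
r=43=101011 popcount=4 -> skip
r=44=101100 popcount=3 -> skip
r=45=101101 popcount=4 -> skip
r=46=101110 popcount=4 -> skip
r=47=101111 popcount=5 -> skip
r=48=110000 popcount=2 -> KEEP
r=49=110001 popcount=3 -> skip
r=50=110010 popcount=3 -> skip
r=51=110011 popcount=4 -> skip
r=52=110100 popcount=3 -> skip
r=53=110101 popcount=4 -> skip
Kept rows: 3 5 6 9 10 12 17 18 20 24 33 34 36 40 48

Answer: 3 5 6 9 10 12 17 18 20 24 33 34 36 40 48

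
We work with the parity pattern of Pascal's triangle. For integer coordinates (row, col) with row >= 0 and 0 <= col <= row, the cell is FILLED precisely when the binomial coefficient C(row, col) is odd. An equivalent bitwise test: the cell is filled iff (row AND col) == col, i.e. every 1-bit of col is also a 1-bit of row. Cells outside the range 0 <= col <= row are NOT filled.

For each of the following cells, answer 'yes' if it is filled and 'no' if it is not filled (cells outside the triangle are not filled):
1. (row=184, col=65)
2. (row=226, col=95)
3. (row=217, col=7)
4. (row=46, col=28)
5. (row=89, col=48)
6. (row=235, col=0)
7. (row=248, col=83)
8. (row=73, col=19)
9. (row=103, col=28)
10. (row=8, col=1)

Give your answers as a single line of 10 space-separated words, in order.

Answer: no no no no no yes no no no no

Derivation:
(184,65): row=0b10111000, col=0b1000001, row AND col = 0b0 = 0; 0 != 65 -> empty
(226,95): row=0b11100010, col=0b1011111, row AND col = 0b1000010 = 66; 66 != 95 -> empty
(217,7): row=0b11011001, col=0b111, row AND col = 0b1 = 1; 1 != 7 -> empty
(46,28): row=0b101110, col=0b11100, row AND col = 0b1100 = 12; 12 != 28 -> empty
(89,48): row=0b1011001, col=0b110000, row AND col = 0b10000 = 16; 16 != 48 -> empty
(235,0): row=0b11101011, col=0b0, row AND col = 0b0 = 0; 0 == 0 -> filled
(248,83): row=0b11111000, col=0b1010011, row AND col = 0b1010000 = 80; 80 != 83 -> empty
(73,19): row=0b1001001, col=0b10011, row AND col = 0b1 = 1; 1 != 19 -> empty
(103,28): row=0b1100111, col=0b11100, row AND col = 0b100 = 4; 4 != 28 -> empty
(8,1): row=0b1000, col=0b1, row AND col = 0b0 = 0; 0 != 1 -> empty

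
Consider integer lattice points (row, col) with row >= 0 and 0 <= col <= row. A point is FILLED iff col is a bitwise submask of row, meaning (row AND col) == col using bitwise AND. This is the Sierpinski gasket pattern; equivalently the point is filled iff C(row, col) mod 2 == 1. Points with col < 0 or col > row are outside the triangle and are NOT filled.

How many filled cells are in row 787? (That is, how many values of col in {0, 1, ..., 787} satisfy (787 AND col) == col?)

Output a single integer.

787 in binary = 1100010011
popcount(787) = number of 1-bits in 1100010011 = 5
A col c satisfies (787 AND c) == c iff every set bit of c is also set in 787; each of the 5 set bits of 787 can independently be on or off in c.
count = 2^5 = 32

Answer: 32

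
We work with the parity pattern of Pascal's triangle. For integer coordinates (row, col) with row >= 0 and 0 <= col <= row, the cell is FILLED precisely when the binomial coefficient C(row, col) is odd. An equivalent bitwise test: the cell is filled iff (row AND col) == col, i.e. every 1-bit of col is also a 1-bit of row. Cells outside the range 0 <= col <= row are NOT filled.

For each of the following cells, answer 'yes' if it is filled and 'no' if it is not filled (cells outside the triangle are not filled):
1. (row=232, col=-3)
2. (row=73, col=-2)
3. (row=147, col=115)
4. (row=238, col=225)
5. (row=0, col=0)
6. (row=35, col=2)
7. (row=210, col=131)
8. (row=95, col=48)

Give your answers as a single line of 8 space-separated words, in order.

(232,-3): col outside [0, 232] -> not filled
(73,-2): col outside [0, 73] -> not filled
(147,115): row=0b10010011, col=0b1110011, row AND col = 0b10011 = 19; 19 != 115 -> empty
(238,225): row=0b11101110, col=0b11100001, row AND col = 0b11100000 = 224; 224 != 225 -> empty
(0,0): row=0b0, col=0b0, row AND col = 0b0 = 0; 0 == 0 -> filled
(35,2): row=0b100011, col=0b10, row AND col = 0b10 = 2; 2 == 2 -> filled
(210,131): row=0b11010010, col=0b10000011, row AND col = 0b10000010 = 130; 130 != 131 -> empty
(95,48): row=0b1011111, col=0b110000, row AND col = 0b10000 = 16; 16 != 48 -> empty

Answer: no no no no yes yes no no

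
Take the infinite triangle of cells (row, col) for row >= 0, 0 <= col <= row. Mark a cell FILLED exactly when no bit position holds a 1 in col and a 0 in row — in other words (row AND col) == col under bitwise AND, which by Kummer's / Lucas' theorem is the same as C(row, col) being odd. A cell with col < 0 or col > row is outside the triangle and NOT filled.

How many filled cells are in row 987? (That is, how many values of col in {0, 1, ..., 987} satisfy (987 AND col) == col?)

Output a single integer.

Answer: 256

Derivation:
987 in binary = 1111011011
popcount(987) = number of 1-bits in 1111011011 = 8
A col c satisfies (987 AND c) == c iff every set bit of c is also set in 987; each of the 8 set bits of 987 can independently be on or off in c.
count = 2^8 = 256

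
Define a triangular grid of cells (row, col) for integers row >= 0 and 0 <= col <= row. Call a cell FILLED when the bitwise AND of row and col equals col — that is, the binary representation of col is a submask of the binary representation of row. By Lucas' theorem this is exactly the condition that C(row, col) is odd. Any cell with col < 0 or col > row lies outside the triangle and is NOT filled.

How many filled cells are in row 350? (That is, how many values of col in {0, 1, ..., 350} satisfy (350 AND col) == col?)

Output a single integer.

350 in binary = 101011110
popcount(350) = number of 1-bits in 101011110 = 6
A col c satisfies (350 AND c) == c iff every set bit of c is also set in 350; each of the 6 set bits of 350 can independently be on or off in c.
count = 2^6 = 64

Answer: 64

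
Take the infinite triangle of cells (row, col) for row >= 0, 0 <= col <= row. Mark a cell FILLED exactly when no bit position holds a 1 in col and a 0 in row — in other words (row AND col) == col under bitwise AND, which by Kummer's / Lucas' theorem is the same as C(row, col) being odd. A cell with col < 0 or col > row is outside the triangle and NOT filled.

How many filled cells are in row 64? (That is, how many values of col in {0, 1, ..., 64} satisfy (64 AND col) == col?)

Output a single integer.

Answer: 2

Derivation:
64 in binary = 1000000
popcount(64) = number of 1-bits in 1000000 = 1
A col c satisfies (64 AND c) == c iff every set bit of c is also set in 64; each of the 1 set bits of 64 can independently be on or off in c.
count = 2^1 = 2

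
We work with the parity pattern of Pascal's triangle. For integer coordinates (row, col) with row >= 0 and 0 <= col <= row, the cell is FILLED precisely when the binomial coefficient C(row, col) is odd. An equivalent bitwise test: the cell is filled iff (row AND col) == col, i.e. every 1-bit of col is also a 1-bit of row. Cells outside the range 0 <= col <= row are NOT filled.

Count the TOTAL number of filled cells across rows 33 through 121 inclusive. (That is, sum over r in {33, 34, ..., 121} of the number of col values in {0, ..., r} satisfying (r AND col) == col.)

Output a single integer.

Answer: 1558

Derivation:
r33=100001 pc2: +4 =4
r34=100010 pc2: +4 =8
r35=100011 pc3: +8 =16
r36=100100 pc2: +4 =20
r37=100101 pc3: +8 =28
r38=100110 pc3: +8 =36
r39=100111 pc4: +16 =52
r40=101000 pc2: +4 =56
r41=101001 pc3: +8 =64
r42=101010 pc3: +8 =72
r43=101011 pc4: +16 =88
r44=101100 pc3: +8 =96
r45=101101 pc4: +16 =112
r46=101110 pc4: +16 =128
r47=101111 pc5: +32 =160
r48=110000 pc2: +4 =164
r49=110001 pc3: +8 =172
r50=110010 pc3: +8 =180
r51=110011 pc4: +16 =196
r52=110100 pc3: +8 =204
r53=110101 pc4: +16 =220
r54=110110 pc4: +16 =236
r55=110111 pc5: +32 =268
r56=111000 pc3: +8 =276
r57=111001 pc4: +16 =292
r58=111010 pc4: +16 =308
r59=111011 pc5: +32 =340
r60=111100 pc4: +16 =356
r61=111101 pc5: +32 =388
r62=111110 pc5: +32 =420
r63=111111 pc6: +64 =484
r64=1000000 pc1: +2 =486
r65=1000001 pc2: +4 =490
r66=1000010 pc2: +4 =494
r67=1000011 pc3: +8 =502
r68=1000100 pc2: +4 =506
r69=1000101 pc3: +8 =514
r70=1000110 pc3: +8 =522
r71=1000111 pc4: +16 =538
r72=1001000 pc2: +4 =542
r73=1001001 pc3: +8 =550
r74=1001010 pc3: +8 =558
r75=1001011 pc4: +16 =574
r76=1001100 pc3: +8 =582
r77=1001101 pc4: +16 =598
r78=1001110 pc4: +16 =614
r79=1001111 pc5: +32 =646
r80=1010000 pc2: +4 =650
r81=1010001 pc3: +8 =658
r82=1010010 pc3: +8 =666
r83=1010011 pc4: +16 =682
r84=1010100 pc3: +8 =690
r85=1010101 pc4: +16 =706
r86=1010110 pc4: +16 =722
r87=1010111 pc5: +32 =754
r88=1011000 pc3: +8 =762
r89=1011001 pc4: +16 =778
r90=1011010 pc4: +16 =794
r91=1011011 pc5: +32 =826
r92=1011100 pc4: +16 =842
r93=1011101 pc5: +32 =874
r94=1011110 pc5: +32 =906
r95=1011111 pc6: +64 =970
r96=1100000 pc2: +4 =974
r97=1100001 pc3: +8 =982
r98=1100010 pc3: +8 =990
r99=1100011 pc4: +16 =1006
r100=1100100 pc3: +8 =1014
r101=1100101 pc4: +16 =1030
r102=1100110 pc4: +16 =1046
r103=1100111 pc5: +32 =1078
r104=1101000 pc3: +8 =1086
r105=1101001 pc4: +16 =1102
r106=1101010 pc4: +16 =1118
r107=1101011 pc5: +32 =1150
r108=1101100 pc4: +16 =1166
r109=1101101 pc5: +32 =1198
r110=1101110 pc5: +32 =1230
r111=1101111 pc6: +64 =1294
r112=1110000 pc3: +8 =1302
r113=1110001 pc4: +16 =1318
r114=1110010 pc4: +16 =1334
r115=1110011 pc5: +32 =1366
r116=1110100 pc4: +16 =1382
r117=1110101 pc5: +32 =1414
r118=1110110 pc5: +32 =1446
r119=1110111 pc6: +64 =1510
r120=1111000 pc4: +16 =1526
r121=1111001 pc5: +32 =1558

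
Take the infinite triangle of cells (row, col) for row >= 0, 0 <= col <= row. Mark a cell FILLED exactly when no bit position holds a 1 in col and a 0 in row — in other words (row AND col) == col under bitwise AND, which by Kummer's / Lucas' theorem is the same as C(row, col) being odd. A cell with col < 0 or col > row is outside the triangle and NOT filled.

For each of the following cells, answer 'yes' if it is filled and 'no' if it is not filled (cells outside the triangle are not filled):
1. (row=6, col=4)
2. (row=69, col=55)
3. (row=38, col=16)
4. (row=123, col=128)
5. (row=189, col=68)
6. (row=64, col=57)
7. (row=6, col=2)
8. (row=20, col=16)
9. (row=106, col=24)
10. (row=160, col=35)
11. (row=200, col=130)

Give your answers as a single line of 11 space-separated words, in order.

Answer: yes no no no no no yes yes no no no

Derivation:
(6,4): row=0b110, col=0b100, row AND col = 0b100 = 4; 4 == 4 -> filled
(69,55): row=0b1000101, col=0b110111, row AND col = 0b101 = 5; 5 != 55 -> empty
(38,16): row=0b100110, col=0b10000, row AND col = 0b0 = 0; 0 != 16 -> empty
(123,128): col outside [0, 123] -> not filled
(189,68): row=0b10111101, col=0b1000100, row AND col = 0b100 = 4; 4 != 68 -> empty
(64,57): row=0b1000000, col=0b111001, row AND col = 0b0 = 0; 0 != 57 -> empty
(6,2): row=0b110, col=0b10, row AND col = 0b10 = 2; 2 == 2 -> filled
(20,16): row=0b10100, col=0b10000, row AND col = 0b10000 = 16; 16 == 16 -> filled
(106,24): row=0b1101010, col=0b11000, row AND col = 0b1000 = 8; 8 != 24 -> empty
(160,35): row=0b10100000, col=0b100011, row AND col = 0b100000 = 32; 32 != 35 -> empty
(200,130): row=0b11001000, col=0b10000010, row AND col = 0b10000000 = 128; 128 != 130 -> empty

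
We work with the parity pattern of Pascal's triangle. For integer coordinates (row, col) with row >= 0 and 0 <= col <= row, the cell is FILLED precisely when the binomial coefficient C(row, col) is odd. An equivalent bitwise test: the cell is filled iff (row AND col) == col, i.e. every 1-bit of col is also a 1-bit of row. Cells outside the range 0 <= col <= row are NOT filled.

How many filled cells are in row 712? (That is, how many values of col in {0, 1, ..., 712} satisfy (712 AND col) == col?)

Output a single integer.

712 in binary = 1011001000
popcount(712) = number of 1-bits in 1011001000 = 4
A col c satisfies (712 AND c) == c iff every set bit of c is also set in 712; each of the 4 set bits of 712 can independently be on or off in c.
count = 2^4 = 16

Answer: 16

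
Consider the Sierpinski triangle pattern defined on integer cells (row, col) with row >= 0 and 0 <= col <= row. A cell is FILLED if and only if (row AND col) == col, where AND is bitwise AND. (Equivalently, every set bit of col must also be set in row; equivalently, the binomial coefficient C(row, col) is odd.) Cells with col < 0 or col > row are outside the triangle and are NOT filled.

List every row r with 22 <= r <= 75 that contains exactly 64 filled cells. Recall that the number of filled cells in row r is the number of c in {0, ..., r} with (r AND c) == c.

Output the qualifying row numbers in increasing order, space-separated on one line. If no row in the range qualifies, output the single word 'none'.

Answer: 63

Derivation:
Row r has 2^popcount(r) filled cells, so we need popcount(r) = log2(64) = 6.
Scan r = 22..75 and keep those with exactly 6 one-bits:
r=22=10110 popcount=3 -> skip
r=23=10111 popcount=4 -> skip
r=24=11000 popcount=2 -> skip
r=25=11001 popcount=3 -> skip
r=26=11010 popcount=3 -> skip
r=27=11011 popcount=4 -> skip
r=28=11100 popcount=3 -> skip
r=29=11101 popcount=4 -> skip
r=30=11110 popcount=4 -> skip
r=31=11111 popcount=5 -> skip
r=32=100000 popcount=1 -> skip
r=33=100001 popcount=2 -> skip
r=34=100010 popcount=2 -> skip
r=35=100011 popcount=3 -> skip
r=36=100100 popcount=2 -> skip
r=37=100101 popcount=3 -> skip
r=38=100110 popcount=3 -> skip
r=39=100111 popcount=4 -> skip
r=40=101000 popcount=2 -> skip
r=41=101001 popcount=3 -> skip
r=42=101010 popcount=3 -> skip
r=43=101011 popcount=4 -> skip
r=44=101100 popcount=3 -> skip
r=45=101101 popcount=4 -> skip
r=46=101110 popcount=4 -> skip
r=47=101111 popcount=5 -> skip
r=48=110000 popcount=2 -> skip
r=49=110001 popcount=3 -> skip
r=50=110010 popcount=3 -> skip
r=51=110011 popcount=4 -> skip
r=52=110100 popcount=3 -> skip
r=53=110101 popcount=4 -> skip
r=54=110110 popcount=4 -> skip
r=55=110111 popcount=5 -> skip
r=56=111000 popcount=3 -> skip
r=57=111001 popcount=4 -> skip
r=58=111010 popcount=4 -> skip
r=59=111011 popcount=5 -> skip
r=60=111100 popcount=4 -> skip
r=61=111101 popcount=5 -> skip
r=62=111110 popcount=5 -> skip
r=63=111111 popcount=6 -> KEEP
r=64=1000000 popcount=1 -> skip
r=65=1000001 popcount=2 -> skip
r=66=1000010 popcount=2 -> skip
r=67=1000011 popcount=3 -> skip
r=68=1000100 popcount=2 -> skip
r=69=1000101 popcount=3 -> skip
r=70=1000110 popcount=3 -> skip
r=71=1000111 popcount=4 -> skip
r=72=1001000 popcount=2 -> skip
r=73=1001001 popcount=3 -> skip
r=74=1001010 popcount=3 -> skip
r=75=1001011 popcount=4 -> skip
Kept rows: 63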